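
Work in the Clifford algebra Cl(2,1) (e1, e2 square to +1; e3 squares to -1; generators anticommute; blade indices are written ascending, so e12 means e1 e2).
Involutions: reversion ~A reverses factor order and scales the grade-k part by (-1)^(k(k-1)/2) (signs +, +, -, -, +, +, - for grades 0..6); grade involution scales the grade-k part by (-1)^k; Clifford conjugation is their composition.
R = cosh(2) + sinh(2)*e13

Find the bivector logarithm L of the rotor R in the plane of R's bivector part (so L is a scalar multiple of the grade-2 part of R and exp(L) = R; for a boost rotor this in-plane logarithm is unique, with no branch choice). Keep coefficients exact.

The scalar part of R is cosh(2), so cosh pins the rapidity up to sign — the sign comes from the bivector part; dividing that part by sinh of the rapidity yields the plane, and the in-plane L = rapidity * plane is unique because the two sign choices cancel.
Concretely: cosh(rapidity) = cosh(2) gives rapidity = ±2, and since rapidity/sinh(rapidity) is even the sign is immaterial: L = (rapidity/sinh(rapidity)) * <R>_2 = (2/sinh(2)) * <R>_2.
Answer: 2*e13


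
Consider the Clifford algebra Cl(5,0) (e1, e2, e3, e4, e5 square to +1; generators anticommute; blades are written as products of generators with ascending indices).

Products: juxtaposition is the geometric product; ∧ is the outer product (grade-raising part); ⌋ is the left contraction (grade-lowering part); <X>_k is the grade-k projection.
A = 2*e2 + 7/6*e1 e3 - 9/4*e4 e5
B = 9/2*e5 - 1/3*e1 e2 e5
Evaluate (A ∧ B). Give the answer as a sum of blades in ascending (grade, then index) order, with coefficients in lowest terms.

step 1: 9*e2 e5 + 21/4*e1 e3 e5
Answer: 9*e2 e5 + 21/4*e1 e3 e5


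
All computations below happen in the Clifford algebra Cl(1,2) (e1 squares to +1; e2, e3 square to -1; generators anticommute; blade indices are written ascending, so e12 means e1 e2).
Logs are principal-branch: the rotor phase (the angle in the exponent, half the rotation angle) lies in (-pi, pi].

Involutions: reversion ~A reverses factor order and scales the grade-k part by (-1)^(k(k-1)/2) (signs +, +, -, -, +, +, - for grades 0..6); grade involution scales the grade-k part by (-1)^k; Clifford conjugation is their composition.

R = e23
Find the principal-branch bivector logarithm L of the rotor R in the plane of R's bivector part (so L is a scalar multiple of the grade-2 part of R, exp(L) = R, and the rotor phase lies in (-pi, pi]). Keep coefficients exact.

The scalar part of R is 0, which pins the rotor phase on the principal branch; dividing the bivector part by the sine of that phase recovers the unit plane, and L is the phase times that plane.
Concretely: cos(phase) = 0 gives phase = ±pi/2, and since phase/sin(phase) is even the sign is immaterial: L = (phase/sin(phase)) * <R>_2 = (pi/2) * <R>_2.
Answer: pi/2*e23


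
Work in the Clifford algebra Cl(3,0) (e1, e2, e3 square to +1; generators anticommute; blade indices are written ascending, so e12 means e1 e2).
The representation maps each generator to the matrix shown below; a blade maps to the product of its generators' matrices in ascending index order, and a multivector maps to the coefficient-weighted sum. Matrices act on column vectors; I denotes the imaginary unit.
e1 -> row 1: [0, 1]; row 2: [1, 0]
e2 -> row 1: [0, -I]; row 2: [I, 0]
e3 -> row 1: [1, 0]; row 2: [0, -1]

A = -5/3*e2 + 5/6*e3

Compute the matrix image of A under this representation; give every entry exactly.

M = (-5/3)*rho(e2) + (5/6)*rho(e3), summed entrywise:
Answer: row 1: [5/6, 5*I/3]; row 2: [-5*I/3, -5/6]


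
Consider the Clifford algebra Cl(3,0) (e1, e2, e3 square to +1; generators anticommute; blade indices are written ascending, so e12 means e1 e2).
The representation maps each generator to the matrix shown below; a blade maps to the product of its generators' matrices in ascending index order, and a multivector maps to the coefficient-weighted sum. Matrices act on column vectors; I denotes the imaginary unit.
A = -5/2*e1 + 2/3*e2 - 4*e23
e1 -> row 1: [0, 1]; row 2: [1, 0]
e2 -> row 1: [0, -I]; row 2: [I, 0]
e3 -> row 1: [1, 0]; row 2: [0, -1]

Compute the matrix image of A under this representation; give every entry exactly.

Bivector images (products of the table entries): rho(e23) = rho(e2)rho(e3) = row 1: [0, I]; row 2: [I, 0].
M = (-5/2)*rho(e1) + (2/3)*rho(e2) + (-4)*rho(e23), summed entrywise:
Answer: row 1: [0, -5/2 - 14*I/3]; row 2: [-5/2 - 10*I/3, 0]


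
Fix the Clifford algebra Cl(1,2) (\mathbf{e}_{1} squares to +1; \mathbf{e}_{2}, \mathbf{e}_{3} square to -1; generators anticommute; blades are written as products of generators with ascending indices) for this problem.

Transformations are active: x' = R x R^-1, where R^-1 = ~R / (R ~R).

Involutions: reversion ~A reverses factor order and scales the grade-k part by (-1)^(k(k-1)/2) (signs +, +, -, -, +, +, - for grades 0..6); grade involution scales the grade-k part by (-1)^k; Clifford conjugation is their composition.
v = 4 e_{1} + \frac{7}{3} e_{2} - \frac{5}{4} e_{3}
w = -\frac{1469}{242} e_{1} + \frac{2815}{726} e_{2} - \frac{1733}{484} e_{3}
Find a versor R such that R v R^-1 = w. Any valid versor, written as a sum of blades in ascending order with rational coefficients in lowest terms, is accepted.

Reasoning: v^2 = w^2 = \frac{1295}{144} since conjugation preserves the quadratic form; R = v + w = -\frac{501}{242} e_{1} + \frac{1503}{242} e_{2} - \frac{1169}{242} e_{3} is then valid when invertible, keeping its own part and reversing (v - w)/2.
Answer: -\frac{501}{242} e_{1} + \frac{1503}{242} e_{2} - \frac{1169}{242} e_{3}


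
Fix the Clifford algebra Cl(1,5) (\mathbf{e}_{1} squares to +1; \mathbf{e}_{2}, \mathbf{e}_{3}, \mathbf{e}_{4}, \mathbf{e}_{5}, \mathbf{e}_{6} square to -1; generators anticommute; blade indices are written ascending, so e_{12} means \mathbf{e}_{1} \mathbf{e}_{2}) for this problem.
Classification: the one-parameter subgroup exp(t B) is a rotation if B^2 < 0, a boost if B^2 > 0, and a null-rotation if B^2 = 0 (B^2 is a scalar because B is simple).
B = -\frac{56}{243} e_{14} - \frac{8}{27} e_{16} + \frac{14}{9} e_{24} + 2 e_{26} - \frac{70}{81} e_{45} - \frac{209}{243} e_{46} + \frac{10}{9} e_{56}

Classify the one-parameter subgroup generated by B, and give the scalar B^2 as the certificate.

B^2 term by term: the squares give (-\frac{56}{243})^2*(e_{14})^2 + (-\frac{8}{27})^2*(e_{16})^2 + (\frac{14}{9})^2*(e_{24})^2 + (2)^2*(e_{26})^2 + (-\frac{70}{81})^2*(e_{45})^2 + (-\frac{209}{243})^2*(e_{46})^2 + (\frac{10}{9})^2*(e_{56})^2 = \frac{3136}{59049}*(+1) + \frac{64}{729}*(+1) + \frac{196}{81}*(-1) + 4*(-1) + \frac{4900}{6561}*(-1) + \frac{43681}{59049}*(-1) + \frac{100}{81}*(-1) = -9 (each basis 2-blade squares to minus the product of its generators' squares); cross terms between blades sharing an index anticommute and cancel; the commuting (index-disjoint) pairs give grade-4 terms 2*c*c'*(blade product), which cancel blade by blade — e_{1246}: \frac{224}{243} - \frac{224}{243} = 0; e_{1456}: -\frac{1120}{2187} + \frac{1120}{2187} = 0; e_{2456}: \frac{280}{81} - \frac{280}{81} = 0 — confirming B is simple. So B^2 = -9.
Answer: rotation, certificate B^2 = -9. The invariant at work: B^2 = -9 is unchanged by conjugation, hence its sign classifies the subgroup whatever basis B is written in.


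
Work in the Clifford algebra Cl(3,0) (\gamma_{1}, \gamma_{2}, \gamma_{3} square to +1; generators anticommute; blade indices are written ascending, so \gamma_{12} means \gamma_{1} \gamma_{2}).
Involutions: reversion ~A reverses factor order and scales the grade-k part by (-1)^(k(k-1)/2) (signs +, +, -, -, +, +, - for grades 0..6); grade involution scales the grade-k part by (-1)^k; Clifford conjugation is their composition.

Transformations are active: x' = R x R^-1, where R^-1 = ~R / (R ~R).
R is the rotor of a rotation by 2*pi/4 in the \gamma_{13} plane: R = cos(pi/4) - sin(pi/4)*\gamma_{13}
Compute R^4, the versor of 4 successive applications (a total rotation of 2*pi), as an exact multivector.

The rotor phase is half the rotation angle and phases add under composition, so 4 steps in the \gamma_{13} plane accumulate phase 4*(pi/4) = \pi: R^4 = cos(\pi) - sin(\pi)*\gamma_{13}.
cos(\pi) = -1 and sin(\pi) = 0, so R^4 = -1. The total rotation 2*pi is 1 full turn, so every vector returns to itself, yet the rotor is -1, on the OTHER sheet of the double cover (an odd number of 2*pi turns).
Answer: -1


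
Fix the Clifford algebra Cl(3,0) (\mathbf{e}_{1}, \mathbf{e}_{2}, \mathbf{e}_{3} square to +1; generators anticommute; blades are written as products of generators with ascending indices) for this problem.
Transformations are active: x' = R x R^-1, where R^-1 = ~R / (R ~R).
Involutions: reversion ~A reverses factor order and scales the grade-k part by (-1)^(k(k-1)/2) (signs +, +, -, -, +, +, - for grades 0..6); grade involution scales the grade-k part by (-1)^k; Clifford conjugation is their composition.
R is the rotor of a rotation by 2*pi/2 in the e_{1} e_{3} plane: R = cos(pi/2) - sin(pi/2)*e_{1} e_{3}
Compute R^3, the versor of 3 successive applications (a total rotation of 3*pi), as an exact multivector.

Because a rotor carries half the rotation angle, composing 3 copies of this e_{1} e_{3}-plane rotor multiplies the phase: 3*(pi/2) = \frac{3 \pi}{2}, hence R^3 = cos(\frac{3 \pi}{2}) - sin(\frac{3 \pi}{2})*e_{1} e_{3}.
cos(\frac{3 \pi}{2}) = 0 and sin(\frac{3 \pi}{2}) = -1, so R^3 = e_{1} e_{3}. The net rotation is 1*pi (after discarding 1 full turn, each of which contributes a factor -1 to the rotor); the rotor keeps the half-angle phase exactly.
Answer: e_{1} e_{3}


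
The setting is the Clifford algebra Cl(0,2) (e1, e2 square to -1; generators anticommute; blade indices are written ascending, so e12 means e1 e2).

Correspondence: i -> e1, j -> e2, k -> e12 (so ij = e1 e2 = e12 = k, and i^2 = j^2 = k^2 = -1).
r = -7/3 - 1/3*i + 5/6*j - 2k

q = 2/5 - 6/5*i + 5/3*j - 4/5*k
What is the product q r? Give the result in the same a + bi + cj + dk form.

In blades: q = 2/5 - 6/5*e1 + 5/3*e2 - 4/5*e12, r = -7/3 - 1/3*e1 + 5/6*e2 - 2*e12.
Distribute q over r term by term (generator squares from the signature, products reordered to ascending indices): (2/5)*r = -14/15 - 2/15*e1 + 1/3*e2 - 4/5*e12; (-6/5*e1)*r = -2/5 + 14/5*e1 - 12/5*e2 - e12; (5/3*e2)*r = -25/18 - 10/3*e1 - 35/9*e2 + 5/9*e12; (-4/5*e12)*r = -8/5 + 2/3*e1 + 4/15*e2 + 28/15*e12.
Sum: -389/90 - 256/45*e2 + 28/45*e12; translating back through the correspondence:
Answer: -389/90 - 256/45*j + 28/45*k


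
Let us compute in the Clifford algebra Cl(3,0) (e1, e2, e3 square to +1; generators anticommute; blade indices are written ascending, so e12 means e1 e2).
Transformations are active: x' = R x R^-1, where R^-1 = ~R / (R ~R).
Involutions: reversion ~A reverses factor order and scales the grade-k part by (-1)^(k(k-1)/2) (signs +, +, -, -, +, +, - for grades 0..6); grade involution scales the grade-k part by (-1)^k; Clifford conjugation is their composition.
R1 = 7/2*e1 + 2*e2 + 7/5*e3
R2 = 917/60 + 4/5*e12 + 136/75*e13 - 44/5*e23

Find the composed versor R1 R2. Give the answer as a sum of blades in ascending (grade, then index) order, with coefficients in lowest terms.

Distribute over the terms of R1 (each basis-blade product reordered to ascending indices, repeated generators contracted through their squares):
(7/2*e1) R2 = 6419/120*e1 + 14/5*e2 + 476/75*e3 - 154/5*e123
(2*e2) R2 = -8/5*e1 + 917/30*e2 - 88/5*e3 - 272/75*e123
(7/5*e3) R2 = -952/375*e1 + 308/25*e2 + 6419/300*e3 + 28/25*e123
Summing the partial products and collecting blades:
Answer: 49353/1000*e1 + 6853/150*e2 + 3043/300*e3 - 2498/75*e123


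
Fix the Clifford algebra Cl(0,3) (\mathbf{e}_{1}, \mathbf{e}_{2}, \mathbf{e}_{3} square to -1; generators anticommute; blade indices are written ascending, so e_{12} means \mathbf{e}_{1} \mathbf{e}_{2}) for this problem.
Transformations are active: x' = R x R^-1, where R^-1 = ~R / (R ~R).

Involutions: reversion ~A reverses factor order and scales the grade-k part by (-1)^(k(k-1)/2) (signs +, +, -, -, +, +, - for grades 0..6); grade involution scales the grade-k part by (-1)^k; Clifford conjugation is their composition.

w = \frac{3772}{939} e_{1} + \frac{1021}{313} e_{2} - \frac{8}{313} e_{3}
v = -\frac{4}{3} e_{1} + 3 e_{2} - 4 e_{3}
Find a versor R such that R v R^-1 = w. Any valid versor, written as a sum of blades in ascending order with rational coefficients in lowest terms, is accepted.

Since q(v) = q(w) = -\frac{241}{9}, the sum R = v + w = \frac{840}{313} e_{1} + \frac{1960}{313} e_{2} - \frac{1260}{313} e_{3} does the job whenever invertible.
Answer: \frac{840}{313} e_{1} + \frac{1960}{313} e_{2} - \frac{1260}{313} e_{3}


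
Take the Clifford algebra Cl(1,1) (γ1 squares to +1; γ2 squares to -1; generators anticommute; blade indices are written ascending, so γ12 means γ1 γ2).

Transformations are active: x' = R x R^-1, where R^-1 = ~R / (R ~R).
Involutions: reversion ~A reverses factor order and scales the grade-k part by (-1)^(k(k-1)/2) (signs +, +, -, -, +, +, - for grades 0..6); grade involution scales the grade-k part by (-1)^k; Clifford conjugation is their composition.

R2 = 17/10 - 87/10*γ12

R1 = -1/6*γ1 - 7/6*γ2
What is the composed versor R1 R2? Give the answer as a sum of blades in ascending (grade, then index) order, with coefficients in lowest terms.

Distribute over the terms of R1 (each basis-blade product reordered to ascending indices, repeated generators contracted through their squares):
(-1/6*γ1) R2 = -17/60*γ1 + 29/20*γ2
(-7/6*γ2) R2 = 203/20*γ1 - 119/60*γ2
Summing the partial products and collecting blades:
Answer: 148/15*γ1 - 8/15*γ2


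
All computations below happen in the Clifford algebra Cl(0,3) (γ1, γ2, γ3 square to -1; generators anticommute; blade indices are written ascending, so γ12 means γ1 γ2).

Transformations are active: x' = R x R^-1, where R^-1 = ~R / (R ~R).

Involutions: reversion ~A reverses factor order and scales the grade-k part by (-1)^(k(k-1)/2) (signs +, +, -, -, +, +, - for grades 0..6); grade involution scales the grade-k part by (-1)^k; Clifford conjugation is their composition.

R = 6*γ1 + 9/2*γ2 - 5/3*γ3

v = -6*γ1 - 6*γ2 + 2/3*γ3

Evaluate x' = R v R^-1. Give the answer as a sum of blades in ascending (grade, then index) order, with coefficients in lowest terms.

~R = 6*γ1 + 9/2*γ2 - 5/3*γ3, and R ~R = -2125/36, so R^-1 = ~R / (-2125/36).
R v = 577/9 - 9*γ12 - 6*γ13 - 7*γ23
Answer: -14946/2125*γ1 - 8022/2125*γ2 + 3766/1275*γ3


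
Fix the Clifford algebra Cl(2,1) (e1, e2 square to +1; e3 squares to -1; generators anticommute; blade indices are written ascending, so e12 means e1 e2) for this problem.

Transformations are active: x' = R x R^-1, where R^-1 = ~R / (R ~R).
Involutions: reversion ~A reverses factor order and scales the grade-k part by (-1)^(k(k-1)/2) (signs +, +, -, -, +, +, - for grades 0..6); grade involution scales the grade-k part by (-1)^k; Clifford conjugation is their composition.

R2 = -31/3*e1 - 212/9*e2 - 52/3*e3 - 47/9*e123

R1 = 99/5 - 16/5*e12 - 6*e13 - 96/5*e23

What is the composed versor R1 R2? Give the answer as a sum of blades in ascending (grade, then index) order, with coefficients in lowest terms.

Distribute over the terms of R1 (each basis-blade product reordered to ascending indices, repeated generators contracted through their squares):
(99/5) R2 = -1023/5*e1 - 2332/5*e2 - 1716/5*e3 - 517/5*e123
(-16/5*e12) R2 = 3392/45*e1 - 496/15*e2 - 752/45*e3 + 832/15*e123
(-6*e13) R2 = -104*e1 - 94/3*e2 - 62*e3 - 424/3*e123
(-96/5*e23) R2 = 1504/15*e1 - 1664/5*e2 - 6784/15*e3 + 992/5*e123
Summing the partial products and collecting blades:
Answer: -5983/45*e1 - 4318/5*e2 - 39338/45*e3 + 137/15*e123


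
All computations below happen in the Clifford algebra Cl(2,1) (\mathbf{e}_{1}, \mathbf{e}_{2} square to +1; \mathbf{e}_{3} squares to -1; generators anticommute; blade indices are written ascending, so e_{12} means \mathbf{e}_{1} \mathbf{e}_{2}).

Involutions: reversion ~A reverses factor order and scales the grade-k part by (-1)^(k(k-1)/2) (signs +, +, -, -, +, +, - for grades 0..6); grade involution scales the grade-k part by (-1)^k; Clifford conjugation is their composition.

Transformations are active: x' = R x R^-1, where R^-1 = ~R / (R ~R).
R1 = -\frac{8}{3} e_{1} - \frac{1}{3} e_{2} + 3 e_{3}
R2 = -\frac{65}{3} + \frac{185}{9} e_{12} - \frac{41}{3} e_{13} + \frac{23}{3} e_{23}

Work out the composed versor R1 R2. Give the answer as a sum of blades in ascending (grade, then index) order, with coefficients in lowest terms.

Distribute over the terms of R1 (each basis-blade product reordered to ascending indices, repeated generators contracted through their squares):
(-\frac{8}{3} e_{1}) R2 = \frac{520}{9} e_{1} - \frac{1480}{27} e_{2} + \frac{328}{9} e_{3} - \frac{184}{9} e_{123}
(-\frac{1}{3} e_{2}) R2 = \frac{185}{27} e_{1} + \frac{65}{9} e_{2} - \frac{23}{9} e_{3} - \frac{41}{9} e_{123}
(3 e_{3}) R2 = -41 e_{1} + 23 e_{2} - 65 e_{3} + \frac{185}{3} e_{123}
Summing the partial products and collecting blades:
Answer: \frac{638}{27} e_{1} - \frac{664}{27} e_{2} - \frac{280}{9} e_{3} + \frac{110}{3} e_{123}


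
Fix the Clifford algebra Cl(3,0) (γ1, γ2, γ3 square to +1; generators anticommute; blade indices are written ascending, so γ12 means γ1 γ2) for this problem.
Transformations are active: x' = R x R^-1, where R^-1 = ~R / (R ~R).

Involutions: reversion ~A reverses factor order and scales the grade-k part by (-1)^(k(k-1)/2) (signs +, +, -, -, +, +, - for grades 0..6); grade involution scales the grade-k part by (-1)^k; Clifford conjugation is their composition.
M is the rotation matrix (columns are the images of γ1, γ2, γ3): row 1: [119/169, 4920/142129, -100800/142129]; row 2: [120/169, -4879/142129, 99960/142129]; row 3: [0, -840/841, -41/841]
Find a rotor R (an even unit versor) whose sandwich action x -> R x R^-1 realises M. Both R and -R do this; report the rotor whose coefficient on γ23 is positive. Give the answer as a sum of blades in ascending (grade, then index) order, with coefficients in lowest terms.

Method: write R = a + b12*γ12 + b13*γ13 + b23*γ23 with a^2 + b12^2 + b13^2 + b23^2 = 1 (so R^-1 = ~R). Expanding the columns R e_j ~R gives tr M = 4a^2 - 1 and, from the antisymmetric part, M21 - M12 = -4a*b12, M13 - M31 = 4a*b13, M32 - M23 = -4a*b23.
Here tr M = 88271/142129, so a^2 = (1 + tr M)/4 = 57600/142129 and a = ±240/377. Taking a = 240/377: M21 - M12 = 96000/142129, M13 - M31 = -100800/142129, M32 - M23 = -241920/142129, giving b12 = -100/377, b13 = -105/377, b23 = 252/377, i.e. R = 240/377 - 100/377*γ12 - 105/377*γ13 + 252/377*γ23.
Its γ23 coefficient is already positive.
Answer: 240/377 - 100/377*γ12 - 105/377*γ13 + 252/377*γ23. Why the constraint matters: R and -R act identically through the sandwich — M has trace 88271/142129 either way — so only the sign condition on γ23 picks one of the two preimages.


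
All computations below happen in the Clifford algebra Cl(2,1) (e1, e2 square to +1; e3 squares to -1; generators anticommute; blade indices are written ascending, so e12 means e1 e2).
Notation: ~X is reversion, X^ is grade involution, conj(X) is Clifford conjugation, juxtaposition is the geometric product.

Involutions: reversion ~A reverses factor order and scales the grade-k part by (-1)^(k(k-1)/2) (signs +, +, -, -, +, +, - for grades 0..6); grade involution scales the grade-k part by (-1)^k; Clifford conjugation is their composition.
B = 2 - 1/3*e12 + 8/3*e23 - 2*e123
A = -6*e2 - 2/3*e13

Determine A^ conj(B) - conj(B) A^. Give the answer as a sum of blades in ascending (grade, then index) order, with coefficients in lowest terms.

first term: -2*e1 + 32/3*e2 - 16*e3 + 16/9*e12 + 32/3*e13 - 2/9*e23
second term: 2*e1 + 32/3*e2 + 16*e3 - 16/9*e12 + 32/3*e13 + 2/9*e23
Answer: -4*e1 - 32*e3 + 32/9*e12 - 4/9*e23


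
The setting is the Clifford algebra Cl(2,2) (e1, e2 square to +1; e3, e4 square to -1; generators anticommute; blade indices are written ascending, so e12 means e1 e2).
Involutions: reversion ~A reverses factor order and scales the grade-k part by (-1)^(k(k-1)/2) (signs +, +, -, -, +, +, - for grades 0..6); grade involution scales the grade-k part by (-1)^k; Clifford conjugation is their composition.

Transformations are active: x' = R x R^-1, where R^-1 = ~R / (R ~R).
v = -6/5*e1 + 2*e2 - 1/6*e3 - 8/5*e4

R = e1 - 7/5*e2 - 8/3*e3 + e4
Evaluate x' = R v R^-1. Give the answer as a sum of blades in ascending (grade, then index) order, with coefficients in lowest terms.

~R = e1 - 7/5*e2 - 8/3*e3 + e4, and R ~R = -1159/225, so R^-1 = ~R / (-1159/225).
R v = -128/45 + 8/25*e12 - 101/30*e13 - 2/5*e14 + 167/30*e23 + 6/25*e24 + 133/30*e34
Answer: 13354/5795*e1 - 4110/1159*e2 - 19321/6954*e3 + 15672/5795*e4


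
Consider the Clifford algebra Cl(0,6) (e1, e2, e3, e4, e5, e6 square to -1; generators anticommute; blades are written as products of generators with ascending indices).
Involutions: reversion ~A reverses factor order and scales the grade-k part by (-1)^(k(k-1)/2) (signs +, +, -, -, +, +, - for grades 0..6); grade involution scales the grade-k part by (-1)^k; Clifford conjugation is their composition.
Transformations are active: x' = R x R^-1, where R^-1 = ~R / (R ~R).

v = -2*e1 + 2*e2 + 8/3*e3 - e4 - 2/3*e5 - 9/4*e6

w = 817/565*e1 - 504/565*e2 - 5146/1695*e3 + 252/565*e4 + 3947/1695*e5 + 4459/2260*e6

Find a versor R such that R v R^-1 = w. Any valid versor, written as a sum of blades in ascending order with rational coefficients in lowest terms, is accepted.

Take R = v + w = -313/565*e1 + 626/565*e2 - 626/1695*e3 - 313/565*e4 + 939/565*e5 - 313/1130*e6. Because q(v) = q(w) = -3113/144, conjugation by R sends v exactly to w.
Answer: -313/565*e1 + 626/565*e2 - 626/1695*e3 - 313/565*e4 + 939/565*e5 - 313/1130*e6


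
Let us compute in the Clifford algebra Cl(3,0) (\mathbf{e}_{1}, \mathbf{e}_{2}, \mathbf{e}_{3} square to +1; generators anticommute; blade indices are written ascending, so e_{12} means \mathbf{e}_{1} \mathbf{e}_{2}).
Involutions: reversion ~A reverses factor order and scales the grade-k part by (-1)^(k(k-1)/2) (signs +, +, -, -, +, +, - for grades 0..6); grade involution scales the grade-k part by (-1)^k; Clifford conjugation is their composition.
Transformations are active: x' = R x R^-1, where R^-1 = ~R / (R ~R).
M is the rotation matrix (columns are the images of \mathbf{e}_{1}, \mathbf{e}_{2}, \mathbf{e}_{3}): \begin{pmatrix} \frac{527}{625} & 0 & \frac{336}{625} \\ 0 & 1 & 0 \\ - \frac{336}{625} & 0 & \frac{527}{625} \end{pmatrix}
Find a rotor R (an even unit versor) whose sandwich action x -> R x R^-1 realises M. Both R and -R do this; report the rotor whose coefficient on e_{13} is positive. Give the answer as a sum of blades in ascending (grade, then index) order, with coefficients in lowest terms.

Method: write R = a + b12*e_{12} + b13*e_{13} + b23*e_{23} with a^2 + b12^2 + b13^2 + b23^2 = 1 (so R^-1 = ~R). Expanding the columns R e_j ~R gives tr M = 4a^2 - 1 and, from the antisymmetric part, M21 - M12 = -4a*b12, M13 - M31 = 4a*b13, M32 - M23 = -4a*b23.
Here tr M = \frac{1679}{625}, so a^2 = (1 + tr M)/4 = \frac{576}{625} and a = ±\frac{24}{25}. Taking a = \frac{24}{25}: M21 - M12 = 0, M13 - M31 = \frac{672}{625}, M32 - M23 = 0, giving b12 = 0, b13 = \frac{7}{25}, b23 = 0, i.e. R = \frac{24}{25} + \frac{7}{25} e_{13}.
Its e_{13} coefficient is already positive.
Answer: \frac{24}{25} + \frac{7}{25} e_{13}. Recall the cover is two-to-one: with M of trace \frac{1679}{625}, both preimages act alike, and the stated e_{13} sign chooses the sheet.


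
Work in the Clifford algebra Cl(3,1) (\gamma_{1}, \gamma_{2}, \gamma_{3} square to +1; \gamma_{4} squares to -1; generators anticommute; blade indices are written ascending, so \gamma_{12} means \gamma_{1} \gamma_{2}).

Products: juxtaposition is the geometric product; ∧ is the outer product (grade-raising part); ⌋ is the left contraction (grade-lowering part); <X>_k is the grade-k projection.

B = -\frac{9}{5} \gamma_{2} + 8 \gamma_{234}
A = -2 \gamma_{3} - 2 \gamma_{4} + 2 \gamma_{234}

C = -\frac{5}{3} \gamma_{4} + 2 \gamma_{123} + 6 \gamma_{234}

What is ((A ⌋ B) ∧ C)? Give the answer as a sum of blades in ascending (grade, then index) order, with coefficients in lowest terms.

step 1: 16 + 16 \gamma_{23} + 16 \gamma_{24}
step 2: -\frac{80}{3} \gamma_{4} + 32 \gamma_{123} + \frac{208}{3} \gamma_{234}
Answer: -\frac{80}{3} \gamma_{4} + 32 \gamma_{123} + \frac{208}{3} \gamma_{234}


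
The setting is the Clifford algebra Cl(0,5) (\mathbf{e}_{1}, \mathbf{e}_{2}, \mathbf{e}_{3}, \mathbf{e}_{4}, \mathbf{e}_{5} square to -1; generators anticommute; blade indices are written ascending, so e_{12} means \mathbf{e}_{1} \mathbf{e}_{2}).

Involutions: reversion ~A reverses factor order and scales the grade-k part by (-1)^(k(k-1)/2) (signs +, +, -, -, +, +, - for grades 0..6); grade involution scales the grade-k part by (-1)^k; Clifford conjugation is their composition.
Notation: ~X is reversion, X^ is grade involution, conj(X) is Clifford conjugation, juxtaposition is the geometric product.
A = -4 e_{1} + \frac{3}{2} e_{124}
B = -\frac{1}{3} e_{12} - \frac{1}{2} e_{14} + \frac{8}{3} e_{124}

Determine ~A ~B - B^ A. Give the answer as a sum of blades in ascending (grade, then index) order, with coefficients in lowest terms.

first term: 4 + \frac{7}{12} e_{2} + \frac{5}{2} e_{4} - \frac{32}{3} e_{24}
second term: -4 + \frac{7}{12} e_{2} + \frac{5}{2} e_{4} - \frac{32}{3} e_{24}
Answer: 8


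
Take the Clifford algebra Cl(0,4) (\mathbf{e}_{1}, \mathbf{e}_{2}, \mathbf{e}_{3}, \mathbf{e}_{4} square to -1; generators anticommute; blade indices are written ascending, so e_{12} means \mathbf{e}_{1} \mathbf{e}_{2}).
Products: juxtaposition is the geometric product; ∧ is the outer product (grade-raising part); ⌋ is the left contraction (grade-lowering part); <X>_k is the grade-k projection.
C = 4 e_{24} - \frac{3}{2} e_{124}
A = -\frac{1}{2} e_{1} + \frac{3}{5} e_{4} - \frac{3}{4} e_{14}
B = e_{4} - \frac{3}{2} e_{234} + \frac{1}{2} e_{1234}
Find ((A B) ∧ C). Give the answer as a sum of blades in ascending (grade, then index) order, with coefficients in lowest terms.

step 1: -\frac{3}{5} + \frac{3}{4} e_{1} - \frac{1}{2} e_{14} + \frac{51}{40} e_{23} - \frac{33}{40} e_{123} + \frac{1}{4} e_{234} + \frac{3}{4} e_{1234}
step 2: -\frac{12}{5} e_{24} + \frac{39}{10} e_{124}
Answer: -\frac{12}{5} e_{24} + \frac{39}{10} e_{124}


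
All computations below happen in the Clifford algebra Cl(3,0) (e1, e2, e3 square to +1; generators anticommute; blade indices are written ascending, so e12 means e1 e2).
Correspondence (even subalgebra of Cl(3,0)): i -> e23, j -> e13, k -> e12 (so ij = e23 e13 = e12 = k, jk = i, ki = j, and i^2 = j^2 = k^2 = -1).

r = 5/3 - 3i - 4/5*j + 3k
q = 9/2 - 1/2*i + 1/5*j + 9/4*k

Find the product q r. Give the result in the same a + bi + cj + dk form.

In blades: q = 9/2 + 9/4*e12 + 1/5*e13 - 1/2*e23, r = 5/3 + 3*e12 - 4/5*e13 - 3*e23.
Distribute q over r term by term (generator squares from the signature, products reordered to ascending indices): (9/2)*r = 15/2 + 27/2*e12 - 18/5*e13 - 27/2*e23; (9/4*e12)*r = -27/4 + 15/4*e12 - 27/4*e13 + 9/5*e23; (1/5*e13)*r = 4/25 + 3/5*e12 + 1/3*e13 + 3/5*e23; (-1/2*e23)*r = -3/2 + 2/5*e12 + 3/2*e13 - 5/6*e23.
Sum: -59/100 + 73/4*e12 - 511/60*e13 - 179/15*e23; translating back through the correspondence:
Answer: -59/100 - 179/15*i - 511/60*j + 73/4*k


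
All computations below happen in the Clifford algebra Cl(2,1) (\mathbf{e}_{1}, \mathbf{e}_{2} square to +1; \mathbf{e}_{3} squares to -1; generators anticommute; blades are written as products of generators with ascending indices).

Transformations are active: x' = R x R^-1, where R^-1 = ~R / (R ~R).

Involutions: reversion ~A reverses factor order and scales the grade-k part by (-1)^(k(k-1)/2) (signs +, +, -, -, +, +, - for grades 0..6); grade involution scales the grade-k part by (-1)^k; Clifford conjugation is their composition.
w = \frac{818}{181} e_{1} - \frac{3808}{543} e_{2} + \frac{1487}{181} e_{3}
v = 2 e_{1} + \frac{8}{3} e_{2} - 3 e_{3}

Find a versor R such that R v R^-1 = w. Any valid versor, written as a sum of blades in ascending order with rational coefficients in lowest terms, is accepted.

Key observation: q(v) = q(w) = \frac{19}{9} (sandwiches preserve the norm), so R = v + w = \frac{1180}{181} e_{1} - \frac{2360}{543} e_{2} + \frac{944}{181} e_{3} works whenever it is invertible — the component of v along it is kept and (v - w)/2 reverses, sending v to w.
Answer: \frac{1180}{181} e_{1} - \frac{2360}{543} e_{2} + \frac{944}{181} e_{3}


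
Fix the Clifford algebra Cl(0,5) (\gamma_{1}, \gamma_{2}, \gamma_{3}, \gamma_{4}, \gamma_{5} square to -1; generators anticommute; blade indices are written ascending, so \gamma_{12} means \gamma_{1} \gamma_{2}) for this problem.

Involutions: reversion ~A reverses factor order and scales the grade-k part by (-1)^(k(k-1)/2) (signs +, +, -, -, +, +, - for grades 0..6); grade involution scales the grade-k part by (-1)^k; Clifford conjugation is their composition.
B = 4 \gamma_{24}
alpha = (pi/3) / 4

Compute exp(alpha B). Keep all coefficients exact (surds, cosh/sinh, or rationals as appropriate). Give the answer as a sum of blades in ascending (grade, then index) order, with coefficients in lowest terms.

B^2 = (4)^2*(\gamma_{24})^2 = 16*(-1) = -16 (a basis 2-blade squares to minus the product of its generators' squares).
B^2 = -16 — since the square is negative, the closed form is circular: l = 4, alpha*l = \frac{\pi}{3}, so exp(alpha B) = cos(\frac{\pi}{3}) + (sin(\frac{\pi}{3})/4)*B = \frac{1}{2} + (\frac{\sqrt{3}}{8})*B.
Answer: \frac{1}{2} + \frac{\sqrt{3}}{2} \gamma_{24}


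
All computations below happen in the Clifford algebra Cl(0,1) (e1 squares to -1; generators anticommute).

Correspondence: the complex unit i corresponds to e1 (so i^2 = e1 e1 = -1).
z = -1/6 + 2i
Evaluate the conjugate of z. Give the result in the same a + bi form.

In blades: z = -1/6 + 2*e1.
Conjugation here is Clifford conjugation: the scalar is fixed and the grade-1 and grade-2 blades all flip sign, giving -1/6 - 2*e1; translating back:
Answer: -1/6 - 2i


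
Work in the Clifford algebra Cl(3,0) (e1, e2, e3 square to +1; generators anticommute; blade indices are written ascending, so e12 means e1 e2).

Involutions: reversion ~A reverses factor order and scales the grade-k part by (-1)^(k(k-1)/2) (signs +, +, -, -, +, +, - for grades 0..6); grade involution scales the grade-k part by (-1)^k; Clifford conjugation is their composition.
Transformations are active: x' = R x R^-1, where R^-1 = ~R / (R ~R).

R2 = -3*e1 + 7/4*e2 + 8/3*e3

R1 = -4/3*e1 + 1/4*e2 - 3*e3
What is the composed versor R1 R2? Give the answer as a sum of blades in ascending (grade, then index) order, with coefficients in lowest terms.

Distribute over the terms of R1 (each basis-blade product reordered to ascending indices, repeated generators contracted through their squares):
(-4/3*e1) R2 = 4 - 7/3*e12 - 32/9*e13
(1/4*e2) R2 = 7/16 + 3/4*e12 + 2/3*e23
(-3*e3) R2 = -8 - 9*e13 + 21/4*e23
Summing the partial products and collecting blades:
Answer: -57/16 - 19/12*e12 - 113/9*e13 + 71/12*e23


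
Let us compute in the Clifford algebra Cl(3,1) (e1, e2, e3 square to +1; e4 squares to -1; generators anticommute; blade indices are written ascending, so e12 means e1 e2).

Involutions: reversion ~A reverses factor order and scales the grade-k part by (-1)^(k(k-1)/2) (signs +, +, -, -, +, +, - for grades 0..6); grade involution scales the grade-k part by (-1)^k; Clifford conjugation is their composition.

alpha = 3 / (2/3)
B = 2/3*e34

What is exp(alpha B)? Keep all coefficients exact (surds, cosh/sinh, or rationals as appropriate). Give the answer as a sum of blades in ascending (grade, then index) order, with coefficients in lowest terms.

B^2 = (2/3)^2*(e34)^2 = 4/9*(+1) = 4/9 (a basis 2-blade squares to minus the product of its generators' squares).
B^2 = 4/9 — a positive square means the series sums to a boost: l = 2/3, alpha*l = 3, so exp(alpha B) = cosh(3) + (sinh(3)/(2/3))*B = cosh(3) + (3*sinh(3)/2)*B.
Answer: cosh(3) + sinh(3)*e34


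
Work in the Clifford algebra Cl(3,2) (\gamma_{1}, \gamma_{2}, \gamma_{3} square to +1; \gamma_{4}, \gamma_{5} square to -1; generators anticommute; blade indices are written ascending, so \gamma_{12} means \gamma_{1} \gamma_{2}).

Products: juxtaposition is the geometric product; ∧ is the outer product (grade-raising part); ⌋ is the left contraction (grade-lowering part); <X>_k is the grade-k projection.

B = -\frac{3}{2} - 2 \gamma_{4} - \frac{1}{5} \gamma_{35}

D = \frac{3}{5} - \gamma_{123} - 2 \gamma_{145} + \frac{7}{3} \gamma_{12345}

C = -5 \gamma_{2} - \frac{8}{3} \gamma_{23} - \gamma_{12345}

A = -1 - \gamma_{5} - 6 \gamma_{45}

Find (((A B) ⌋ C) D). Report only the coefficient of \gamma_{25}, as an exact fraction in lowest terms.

step 1: \frac{3}{2} + \frac{1}{5} \gamma_{3} + 2 \gamma_{4} + \frac{27}{2} \gamma_{5} - \frac{6}{5} \gamma_{34} + \frac{1}{5} \gamma_{35} + 7 \gamma_{45}
step 2: -\frac{209}{30} \gamma_{2} - 4 \gamma_{23} + 7 \gamma_{123} + \frac{1}{5} \gamma_{124} + \frac{6}{5} \gamma_{125} + \frac{27}{2} \gamma_{1234} - 2 \gamma_{1235} - \frac{1}{5} \gamma_{1245} - \frac{3}{2} \gamma_{12345}
step 3: \frac{7}{2} - 4 \gamma_{1} - \frac{189}{50} \gamma_{2} - \frac{7}{15} \gamma_{3} - \frac{109}{6} \gamma_{4} - \frac{59}{2} \gamma_{5} - \frac{209}{30} \gamma_{13} - \frac{27}{5} \gamma_{23} - \frac{12}{5} \gamma_{24} + \frac{2}{5} \gamma_{25} + \frac{13}{5} \gamma_{34} - \frac{5}{3} \gamma_{35} - \frac{107}{6} \gamma_{45} + \frac{21}{5} \gamma_{123} + \frac{3}{25} \gamma_{124} + \frac{18}{25} \gamma_{125} + \frac{28}{3} \gamma_{145} - 4 \gamma_{234} - 27 \gamma_{235} - \frac{1}{5} \gamma_{345} + \frac{81}{10} \gamma_{1234} - \frac{6}{5} \gamma_{1235} - \frac{1054}{75} \gamma_{1245} + \frac{1463}{90} \gamma_{1345} - 14 \gamma_{2345} + \frac{71}{10} \gamma_{12345}
Answer: \frac{2}{5}


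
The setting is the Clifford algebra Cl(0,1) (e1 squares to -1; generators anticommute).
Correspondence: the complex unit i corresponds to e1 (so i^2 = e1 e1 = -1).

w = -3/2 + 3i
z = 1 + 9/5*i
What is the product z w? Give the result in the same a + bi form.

In blades: z = 1 + 9/5*e1, w = -3/2 + 3*e1.
Distribute z over w term by term (generator squares from the signature, products reordered to ascending indices): (1)*w = -3/2 + 3*e1; (9/5*e1)*w = -27/5 - 27/10*e1.
Sum: -69/10 + 3/10*e1; translating back through the correspondence:
Answer: -69/10 + 3/10*i


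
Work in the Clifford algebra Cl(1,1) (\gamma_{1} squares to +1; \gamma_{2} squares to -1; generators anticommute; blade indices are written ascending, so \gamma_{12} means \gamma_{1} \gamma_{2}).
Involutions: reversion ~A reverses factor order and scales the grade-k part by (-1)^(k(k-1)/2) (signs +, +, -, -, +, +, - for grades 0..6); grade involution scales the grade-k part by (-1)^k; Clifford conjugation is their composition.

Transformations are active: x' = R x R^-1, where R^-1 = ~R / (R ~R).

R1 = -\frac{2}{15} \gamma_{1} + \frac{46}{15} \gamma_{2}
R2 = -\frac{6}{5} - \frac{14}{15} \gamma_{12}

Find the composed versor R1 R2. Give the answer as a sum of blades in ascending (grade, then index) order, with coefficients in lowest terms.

Distribute over the terms of R1 (each basis-blade product reordered to ascending indices, repeated generators contracted through their squares):
(-\frac{2}{15} \gamma_{1}) R2 = \frac{4}{25} \gamma_{1} + \frac{28}{225} \gamma_{2}
(\frac{46}{15} \gamma_{2}) R2 = -\frac{644}{225} \gamma_{1} - \frac{92}{25} \gamma_{2}
Summing the partial products and collecting blades:
Answer: -\frac{608}{225} \gamma_{1} - \frac{32}{9} \gamma_{2}


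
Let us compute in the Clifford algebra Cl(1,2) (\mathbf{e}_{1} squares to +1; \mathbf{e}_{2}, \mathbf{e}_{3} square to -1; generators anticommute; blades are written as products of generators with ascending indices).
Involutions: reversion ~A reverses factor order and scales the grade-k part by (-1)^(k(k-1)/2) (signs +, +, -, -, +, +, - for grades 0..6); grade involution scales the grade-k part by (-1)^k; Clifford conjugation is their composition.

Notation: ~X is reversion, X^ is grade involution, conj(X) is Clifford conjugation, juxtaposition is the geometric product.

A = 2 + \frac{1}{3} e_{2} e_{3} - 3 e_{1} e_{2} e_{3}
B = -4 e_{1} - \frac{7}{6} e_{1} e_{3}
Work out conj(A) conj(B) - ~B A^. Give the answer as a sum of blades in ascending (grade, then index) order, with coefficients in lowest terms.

first term: 8 e_{1} + \frac{7}{2} e_{2} + \frac{7}{18} e_{1} e_{2} + \frac{7}{3} e_{1} e_{3} - 12 e_{2} e_{3} - \frac{4}{3} e_{1} e_{2} e_{3}
second term: -8 e_{1} - \frac{7}{2} e_{2} + \frac{7}{18} e_{1} e_{2} + \frac{7}{3} e_{1} e_{3} - 12 e_{2} e_{3} - \frac{4}{3} e_{1} e_{2} e_{3}
Answer: 16 e_{1} + 7 e_{2}


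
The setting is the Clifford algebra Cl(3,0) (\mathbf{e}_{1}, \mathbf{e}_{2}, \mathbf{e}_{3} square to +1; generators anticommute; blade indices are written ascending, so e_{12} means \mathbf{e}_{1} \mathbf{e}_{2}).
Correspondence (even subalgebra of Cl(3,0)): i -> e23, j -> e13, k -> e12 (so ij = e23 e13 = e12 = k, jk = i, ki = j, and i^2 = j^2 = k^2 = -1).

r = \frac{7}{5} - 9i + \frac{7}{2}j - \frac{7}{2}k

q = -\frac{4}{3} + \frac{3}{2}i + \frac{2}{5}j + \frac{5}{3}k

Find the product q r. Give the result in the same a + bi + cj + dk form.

In blades: q = -\frac{4}{3} + \frac{5}{3} e_{12} + \frac{2}{5} e_{13} + \frac{3}{2} e_{23}, r = \frac{7}{5} - \frac{7}{2} e_{12} + \frac{7}{2} e_{13} - 9 e_{23}.
Distribute q over r term by term (generator squares from the signature, products reordered to ascending indices): (-\frac{4}{3})*r = -\frac{28}{15} + \frac{14}{3} e_{12} - \frac{14}{3} e_{13} + 12 e_{23}; (\frac{5}{3} e_{12})*r = \frac{35}{6} + \frac{7}{3} e_{12} - 15 e_{13} - \frac{35}{6} e_{23}; (\frac{2}{5} e_{13})*r = -\frac{7}{5} + \frac{18}{5} e_{12} + \frac{14}{25} e_{13} - \frac{7}{5} e_{23}; (\frac{3}{2} e_{23})*r = \frac{27}{2} + \frac{21}{4} e_{12} + \frac{21}{4} e_{13} + \frac{21}{10} e_{23}.
Sum: \frac{241}{15} + \frac{317}{20} e_{12} - \frac{4157}{300} e_{13} + \frac{103}{15} e_{23}; translating back through the correspondence:
Answer: \frac{241}{15} + \frac{103}{15}i - \frac{4157}{300}j + \frac{317}{20}k


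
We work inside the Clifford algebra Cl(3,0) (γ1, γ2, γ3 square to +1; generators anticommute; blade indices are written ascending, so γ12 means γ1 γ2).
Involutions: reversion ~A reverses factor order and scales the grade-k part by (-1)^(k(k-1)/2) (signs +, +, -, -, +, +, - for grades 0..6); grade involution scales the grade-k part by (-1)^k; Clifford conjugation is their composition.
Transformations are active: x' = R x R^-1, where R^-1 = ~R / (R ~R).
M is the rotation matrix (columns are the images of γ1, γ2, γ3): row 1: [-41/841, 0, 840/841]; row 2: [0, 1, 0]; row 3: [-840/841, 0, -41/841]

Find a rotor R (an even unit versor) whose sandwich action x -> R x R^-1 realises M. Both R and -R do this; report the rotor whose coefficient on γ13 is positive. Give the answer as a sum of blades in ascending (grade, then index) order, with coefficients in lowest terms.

Method: write R = a + b12*γ12 + b13*γ13 + b23*γ23 with a^2 + b12^2 + b13^2 + b23^2 = 1 (so R^-1 = ~R). Expanding the columns R e_j ~R gives tr M = 4a^2 - 1 and, from the antisymmetric part, M21 - M12 = -4a*b12, M13 - M31 = 4a*b13, M32 - M23 = -4a*b23.
Here tr M = 759/841, so a^2 = (1 + tr M)/4 = 400/841 and a = ±20/29. Taking a = 20/29: M21 - M12 = 0, M13 - M31 = 1680/841, M32 - M23 = 0, giving b12 = 0, b13 = 21/29, b23 = 0, i.e. R = 20/29 + 21/29*γ13.
Its γ13 coefficient is already positive.
Answer: 20/29 + 21/29*γ13. Uniqueness: Spin(3) -> SO(3) maps R and -R to the same rotation of trace 759/841; fixing the sign of the γ13 coefficient removes the ambiguity.


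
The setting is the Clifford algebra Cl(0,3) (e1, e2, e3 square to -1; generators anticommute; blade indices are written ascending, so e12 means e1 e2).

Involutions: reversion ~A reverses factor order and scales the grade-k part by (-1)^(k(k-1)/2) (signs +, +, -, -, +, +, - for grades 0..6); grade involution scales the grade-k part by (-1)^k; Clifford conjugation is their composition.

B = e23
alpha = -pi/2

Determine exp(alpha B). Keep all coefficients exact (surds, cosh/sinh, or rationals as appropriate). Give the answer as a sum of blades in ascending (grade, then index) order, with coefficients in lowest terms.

B^2 = (1)^2*(e23)^2 = 1*(-1) = -1 (a basis 2-blade squares to minus the product of its generators' squares).
B^2 = -1 — B^2 < 0, so the exponential closes trigonometrically: l = 1, alpha*l = -pi/2, so exp(alpha B) = cos(-pi/2) + (sin(-pi/2)/1)*B = 0 + (-1)*B.
Answer: -e23
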